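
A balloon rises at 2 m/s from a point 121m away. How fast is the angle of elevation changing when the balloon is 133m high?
0.007485 rad/s

tan(θ) = y/121
sec²(θ) · dθ/dt = (1/121) · dy/dt
dθ/dt = cos²(θ)/121 · 2 = 121/(121² + 133²) · 2
dθ/dt = 0.007485 rad/s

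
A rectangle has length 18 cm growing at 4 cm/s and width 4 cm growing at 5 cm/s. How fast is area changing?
106 cm²/s

A = lw
dA/dt = w·dl/dt + l·dw/dt = 4·4 + 18·5 = 106 cm²/s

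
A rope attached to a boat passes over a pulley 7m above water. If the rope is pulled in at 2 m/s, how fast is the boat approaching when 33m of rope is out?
33√65/130 ≈ 2.047 m/s

rope² = x² + 7²
x = √(33² - 7²) = 4√65
dx/dt = (rope/x) · d(rope)/dt = (33/(4√65)) · (-2) = -33√65/130 m/s
The boat approaches at 33√65/130 ≈ 2.047 m/s.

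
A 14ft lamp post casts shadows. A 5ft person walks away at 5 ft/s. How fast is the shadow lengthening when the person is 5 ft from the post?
25/9 ft/s

By similar triangles: 14/(x+s) = 5/s
Solving: s = 5x/9
ds/dt = 5/9 · dx/dt = 5/9 · 5 = 25/9 ft/s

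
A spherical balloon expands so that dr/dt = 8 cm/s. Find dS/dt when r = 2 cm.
128π cm²/s

S = 4πr²
dS/dt = dS/dr · dr/dt = 8πr · 8
At r = 2: dS/dt = 128π cm²/s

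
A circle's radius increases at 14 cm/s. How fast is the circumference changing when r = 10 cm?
28π cm/s

C = 2πr
dC/dt = 2π · dr/dt = 2π · 14 = 28π cm/s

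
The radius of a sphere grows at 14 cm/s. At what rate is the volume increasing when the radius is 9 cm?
4536π cm³/s

V = (4/3)πr³
dV/dt = dV/dr · dr/dt = 4πr² · 14
At r = 9: dV/dt = 4536π cm³/s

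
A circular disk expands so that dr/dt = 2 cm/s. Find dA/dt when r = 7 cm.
28π cm²/s

A = πr²
dA/dt = 2πr · dr/dt = 2π(7)(2) = 28π cm²/s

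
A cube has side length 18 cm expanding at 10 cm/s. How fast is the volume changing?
9720 cm³/s

V = s³
dV/dt = 3s² · ds/dt = 3·18²·10 = 9720 cm³/s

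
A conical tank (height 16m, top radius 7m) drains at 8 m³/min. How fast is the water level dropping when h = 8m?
32/(49π) ≈ 0.2079 m/min

r/h = 7/16, so r = (7/16)h
V = (1/3)πr²h = (1/3)π((7/16)h)²h = (49/768)πh³
dV/dh = (49/256)πh²
dh/dt = (dV/dt)/(dV/dh) = -8/((49/256)π·8²) = -32/(49π) m/min
The level is dropping at 32/(49π) ≈ 0.2079 m/min.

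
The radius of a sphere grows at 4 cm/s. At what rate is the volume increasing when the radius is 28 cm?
12544π cm³/s

V = (4/3)πr³
dV/dt = dV/dr · dr/dt = 4πr² · 4
At r = 28: dV/dt = 12544π cm³/s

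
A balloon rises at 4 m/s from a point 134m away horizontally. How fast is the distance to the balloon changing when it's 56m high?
112√5273/5273 ≈ 1.542 m/s

z² = 134² + y²
z = √(134² + 56²) = 2√5273
dz/dt = y/z · dy/dt = 56/(2√5273) · 4 = 112√5273/5273 ≈ 1.542 m/s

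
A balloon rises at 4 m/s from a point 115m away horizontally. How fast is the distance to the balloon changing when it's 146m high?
584√34541/34541 ≈ 3.142 m/s

z² = 115² + y²
z = √(115² + 146²) = √34541
dz/dt = y/z · dy/dt = 146/√34541 · 4 = 584√34541/34541 ≈ 3.142 m/s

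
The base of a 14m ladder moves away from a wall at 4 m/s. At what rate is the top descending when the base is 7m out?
4√3/3 ≈ 2.309 m/s

x² + y² = 14²
2x·dx/dt + 2y·dy/dt = 0
dy/dt = -x/y · dx/dt = -7/(7√3) · 4 = -4√3/3 m/s
The top is descending at 4√3/3 ≈ 2.309 m/s.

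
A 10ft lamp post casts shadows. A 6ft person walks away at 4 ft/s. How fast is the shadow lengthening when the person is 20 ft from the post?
6 ft/s

By similar triangles: 10/(x+s) = 6/s
Solving: s = 6x/4
ds/dt = 6/4 · dx/dt = 3/2 · 4 = 6 ft/s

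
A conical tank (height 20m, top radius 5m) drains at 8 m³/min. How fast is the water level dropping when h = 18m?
32/(81π) ≈ 0.1258 m/min

r/h = 5/20, so r = (1/4)h
V = (1/3)πr²h = (1/3)π((1/4)h)²h = (1/48)πh³
dV/dh = (1/16)πh²
dh/dt = (dV/dt)/(dV/dh) = -8/((1/16)π·18²) = -32/(81π) m/min
The level is dropping at 32/(81π) ≈ 0.1258 m/min.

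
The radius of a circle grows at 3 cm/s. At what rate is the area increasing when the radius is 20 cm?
120π cm²/s

A = πr²
dA/dt = 2πr · dr/dt = 2π(20)(3) = 120π cm²/s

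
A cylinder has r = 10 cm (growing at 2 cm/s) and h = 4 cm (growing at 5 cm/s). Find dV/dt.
660π cm³/s

V = πr²h
dV/dt = 2πrh·dr/dt + πr²·dh/dt
= 2π(10)(4)(2) + π(10)²(5)
= 660π cm³/s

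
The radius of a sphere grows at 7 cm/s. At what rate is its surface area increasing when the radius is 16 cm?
896π cm²/s

S = 4πr²
dS/dt = dS/dr · dr/dt = 8πr · 7
At r = 16: dS/dt = 896π cm²/s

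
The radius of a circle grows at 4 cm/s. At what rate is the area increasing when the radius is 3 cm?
24π cm²/s

A = πr²
dA/dt = 2πr · dr/dt = 2π(3)(4) = 24π cm²/s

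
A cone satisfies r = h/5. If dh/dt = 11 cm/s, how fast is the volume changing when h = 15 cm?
99π cm³/s

V = (1/3)π(h/5)²h = πh³/75
dV/dt = πh²/25 · 11
At h = 15: dV/dt = 99π cm³/s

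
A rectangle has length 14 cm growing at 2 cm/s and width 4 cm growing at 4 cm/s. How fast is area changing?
64 cm²/s

A = lw
dA/dt = w·dl/dt + l·dw/dt = 4·2 + 14·4 = 64 cm²/s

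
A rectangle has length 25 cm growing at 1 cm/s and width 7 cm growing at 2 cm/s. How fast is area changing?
57 cm²/s

A = lw
dA/dt = w·dl/dt + l·dw/dt = 7·1 + 25·2 = 57 cm²/s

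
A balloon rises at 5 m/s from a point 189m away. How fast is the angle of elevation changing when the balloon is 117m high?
0.019126 rad/s

tan(θ) = y/189
sec²(θ) · dθ/dt = (1/189) · dy/dt
dθ/dt = cos²(θ)/189 · 5 = 189/(189² + 117²) · 5
dθ/dt = 0.019126 rad/s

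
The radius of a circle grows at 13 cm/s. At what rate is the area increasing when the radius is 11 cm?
286π cm²/s

A = πr²
dA/dt = 2πr · dr/dt = 2π(11)(13) = 286π cm²/s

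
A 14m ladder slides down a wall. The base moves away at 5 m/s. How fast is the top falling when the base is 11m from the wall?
11√3/3 ≈ 6.351 m/s

x² + y² = 14²
2x·dx/dt + 2y·dy/dt = 0
dy/dt = -x/y · dx/dt = -11/(5√3) · 5 = -11√3/3 m/s
The top is descending at 11√3/3 ≈ 6.351 m/s.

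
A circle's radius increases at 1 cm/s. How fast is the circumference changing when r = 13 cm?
2π cm/s

C = 2πr
dC/dt = 2π · dr/dt = 2π · 1 = 2π cm/s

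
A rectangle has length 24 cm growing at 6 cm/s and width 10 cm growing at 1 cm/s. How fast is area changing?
84 cm²/s

A = lw
dA/dt = w·dl/dt + l·dw/dt = 10·6 + 24·1 = 84 cm²/s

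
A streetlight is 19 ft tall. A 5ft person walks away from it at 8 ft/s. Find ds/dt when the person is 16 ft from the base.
20/7 ft/s

By similar triangles: 19/(x+s) = 5/s
Solving: s = 5x/14
ds/dt = 5/14 · dx/dt = 5/14 · 8 = 20/7 ft/s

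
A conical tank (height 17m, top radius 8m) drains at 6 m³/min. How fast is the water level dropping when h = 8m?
867/(2048π) ≈ 0.1348 m/min

r/h = 8/17, so r = (8/17)h
V = (1/3)πr²h = (1/3)π((8/17)h)²h = (64/867)πh³
dV/dh = (64/289)πh²
dh/dt = (dV/dt)/(dV/dh) = -6/((64/289)π·8²) = -867/(2048π) m/min
The level is dropping at 867/(2048π) ≈ 0.1348 m/min.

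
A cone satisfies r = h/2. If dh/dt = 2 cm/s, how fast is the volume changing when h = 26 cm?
338π cm³/s

V = (1/3)π(h/2)²h = πh³/12
dV/dt = πh²/4 · 2
At h = 26: dV/dt = 338π cm³/s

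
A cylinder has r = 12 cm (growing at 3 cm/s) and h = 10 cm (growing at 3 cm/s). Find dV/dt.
1152π cm³/s

V = πr²h
dV/dt = 2πrh·dr/dt + πr²·dh/dt
= 2π(12)(10)(3) + π(12)²(3)
= 1152π cm³/s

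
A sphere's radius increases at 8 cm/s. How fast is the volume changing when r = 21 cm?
14112π cm³/s

V = (4/3)πr³
dV/dt = dV/dr · dr/dt = 4πr² · 8
At r = 21: dV/dt = 14112π cm³/s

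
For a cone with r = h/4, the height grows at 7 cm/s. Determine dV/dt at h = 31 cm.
6727π/16 cm³/s

V = (1/3)π(h/4)²h = πh³/48
dV/dt = πh²/16 · 7
At h = 31: dV/dt = 6727π/16 cm³/s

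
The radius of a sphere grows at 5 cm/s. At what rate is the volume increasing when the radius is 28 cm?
15680π cm³/s

V = (4/3)πr³
dV/dt = dV/dr · dr/dt = 4πr² · 5
At r = 28: dV/dt = 15680π cm³/s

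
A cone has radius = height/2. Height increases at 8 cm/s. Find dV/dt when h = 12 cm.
288π cm³/s

V = (1/3)π(h/2)²h = πh³/12
dV/dt = πh²/4 · 8
At h = 12: dV/dt = 288π cm³/s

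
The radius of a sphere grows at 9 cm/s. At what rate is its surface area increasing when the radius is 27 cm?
1944π cm²/s

S = 4πr²
dS/dt = dS/dr · dr/dt = 8πr · 9
At r = 27: dS/dt = 1944π cm²/s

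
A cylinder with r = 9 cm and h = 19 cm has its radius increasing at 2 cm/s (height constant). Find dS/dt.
148π cm²/s

S = 2πrh + 2πr² (lateral + bases)
dS/dt = (2πh + 4πr)·dr/dt = (2π·19 + 4π·9)·2
= 148π cm²/s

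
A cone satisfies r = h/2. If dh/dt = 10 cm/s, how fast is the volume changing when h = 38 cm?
3610π cm³/s

V = (1/3)π(h/2)²h = πh³/12
dV/dt = πh²/4 · 10
At h = 38: dV/dt = 3610π cm³/s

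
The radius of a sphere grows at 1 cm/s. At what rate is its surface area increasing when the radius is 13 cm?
104π cm²/s

S = 4πr²
dS/dt = dS/dr · dr/dt = 8πr · 1
At r = 13: dS/dt = 104π cm²/s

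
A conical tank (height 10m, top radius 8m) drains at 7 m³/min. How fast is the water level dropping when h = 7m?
25/(112π) ≈ 0.07105 m/min

r/h = 8/10, so r = (4/5)h
V = (1/3)πr²h = (1/3)π((4/5)h)²h = (16/75)πh³
dV/dh = (16/25)πh²
dh/dt = (dV/dt)/(dV/dh) = -7/((16/25)π·7²) = -25/(112π) m/min
The level is dropping at 25/(112π) ≈ 0.07105 m/min.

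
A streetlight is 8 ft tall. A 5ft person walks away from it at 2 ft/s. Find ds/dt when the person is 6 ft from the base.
10/3 ft/s

By similar triangles: 8/(x+s) = 5/s
Solving: s = 5x/3
ds/dt = 5/3 · dx/dt = 5/3 · 2 = 10/3 ft/s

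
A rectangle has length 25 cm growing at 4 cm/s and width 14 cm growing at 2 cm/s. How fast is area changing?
106 cm²/s

A = lw
dA/dt = w·dl/dt + l·dw/dt = 14·4 + 25·2 = 106 cm²/s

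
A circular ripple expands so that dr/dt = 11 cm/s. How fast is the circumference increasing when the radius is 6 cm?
22π cm/s

C = 2πr
dC/dt = 2π · dr/dt = 2π · 11 = 22π cm/s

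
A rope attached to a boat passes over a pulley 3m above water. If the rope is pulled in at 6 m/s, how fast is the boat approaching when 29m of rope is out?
87√13/52 ≈ 6.032 m/s

rope² = x² + 3²
x = √(29² - 3²) = 8√13
dx/dt = (rope/x) · d(rope)/dt = (29/(8√13)) · (-6) = -87√13/52 m/s
The boat approaches at 87√13/52 ≈ 6.032 m/s.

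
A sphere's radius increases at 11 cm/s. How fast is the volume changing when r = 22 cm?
21296π cm³/s

V = (4/3)πr³
dV/dt = dV/dr · dr/dt = 4πr² · 11
At r = 22: dV/dt = 21296π cm³/s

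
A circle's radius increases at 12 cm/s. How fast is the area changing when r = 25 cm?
600π cm²/s

A = πr²
dA/dt = 2πr · dr/dt = 2π(25)(12) = 600π cm²/s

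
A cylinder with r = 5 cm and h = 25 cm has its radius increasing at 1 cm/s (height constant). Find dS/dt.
70π cm²/s

S = 2πrh + 2πr² (lateral + bases)
dS/dt = (2πh + 4πr)·dr/dt = (2π·25 + 4π·5)·1
= 70π cm²/s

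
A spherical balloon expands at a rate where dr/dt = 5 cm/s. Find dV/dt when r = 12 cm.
2880π cm³/s

V = (4/3)πr³
dV/dt = dV/dr · dr/dt = 4πr² · 5
At r = 12: dV/dt = 2880π cm³/s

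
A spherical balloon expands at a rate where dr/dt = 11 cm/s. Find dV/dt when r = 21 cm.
19404π cm³/s

V = (4/3)πr³
dV/dt = dV/dr · dr/dt = 4πr² · 11
At r = 21: dV/dt = 19404π cm³/s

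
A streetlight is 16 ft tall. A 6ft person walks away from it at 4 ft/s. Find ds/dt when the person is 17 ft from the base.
12/5 ft/s

By similar triangles: 16/(x+s) = 6/s
Solving: s = 6x/10
ds/dt = 6/10 · dx/dt = 3/5 · 4 = 12/5 ft/s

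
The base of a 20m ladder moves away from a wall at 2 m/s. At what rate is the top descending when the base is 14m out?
14√51/51 ≈ 1.96 m/s

x² + y² = 20²
2x·dx/dt + 2y·dy/dt = 0
dy/dt = -x/y · dx/dt = -14/(2√51) · 2 = -14√51/51 m/s
The top is descending at 14√51/51 ≈ 1.96 m/s.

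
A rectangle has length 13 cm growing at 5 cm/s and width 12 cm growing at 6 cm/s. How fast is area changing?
138 cm²/s

A = lw
dA/dt = w·dl/dt + l·dw/dt = 12·5 + 13·6 = 138 cm²/s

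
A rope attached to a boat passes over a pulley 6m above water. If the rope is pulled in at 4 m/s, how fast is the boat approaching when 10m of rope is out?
5 m/s

rope² = x² + 6²
x = √(10² - 6²) = 8
dx/dt = (rope/x) · d(rope)/dt = (10/8) · (-4) = -5 m/s
The boat approaches at 5 m/s.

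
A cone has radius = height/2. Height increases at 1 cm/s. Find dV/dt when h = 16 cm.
64π cm³/s

V = (1/3)π(h/2)²h = πh³/12
dV/dt = πh²/4 · 1
At h = 16: dV/dt = 64π cm³/s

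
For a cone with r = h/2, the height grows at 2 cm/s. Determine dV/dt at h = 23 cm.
529π/2 cm³/s

V = (1/3)π(h/2)²h = πh³/12
dV/dt = πh²/4 · 2
At h = 23: dV/dt = 529π/2 cm³/s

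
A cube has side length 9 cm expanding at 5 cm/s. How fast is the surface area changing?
540 cm²/s

A = 6s²
dA/dt = 12s · ds/dt = 12·9·5 = 540 cm²/s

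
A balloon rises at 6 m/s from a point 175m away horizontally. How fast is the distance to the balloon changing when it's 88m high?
528√38369/38369 ≈ 2.696 m/s

z² = 175² + y²
z = √(175² + 88²) = √38369
dz/dt = y/z · dy/dt = 88/√38369 · 6 = 528√38369/38369 ≈ 2.696 m/s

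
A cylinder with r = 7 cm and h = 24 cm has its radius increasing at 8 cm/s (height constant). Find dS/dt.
608π cm²/s

S = 2πrh + 2πr² (lateral + bases)
dS/dt = (2πh + 4πr)·dr/dt = (2π·24 + 4π·7)·8
= 608π cm²/s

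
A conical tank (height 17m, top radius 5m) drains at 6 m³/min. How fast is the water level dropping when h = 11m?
1734/(3025π) ≈ 0.1825 m/min

r/h = 5/17, so r = (5/17)h
V = (1/3)πr²h = (1/3)π((5/17)h)²h = (25/867)πh³
dV/dh = (25/289)πh²
dh/dt = (dV/dt)/(dV/dh) = -6/((25/289)π·11²) = -1734/(3025π) m/min
The level is dropping at 1734/(3025π) ≈ 0.1825 m/min.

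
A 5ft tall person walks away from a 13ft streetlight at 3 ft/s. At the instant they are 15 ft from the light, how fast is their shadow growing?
15/8 ft/s

By similar triangles: 13/(x+s) = 5/s
Solving: s = 5x/8
ds/dt = 5/8 · dx/dt = 5/8 · 3 = 15/8 ft/s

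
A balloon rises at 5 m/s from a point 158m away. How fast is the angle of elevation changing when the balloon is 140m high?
0.017727 rad/s

tan(θ) = y/158
sec²(θ) · dθ/dt = (1/158) · dy/dt
dθ/dt = cos²(θ)/158 · 5 = 158/(158² + 140²) · 5
dθ/dt = 0.017727 rad/s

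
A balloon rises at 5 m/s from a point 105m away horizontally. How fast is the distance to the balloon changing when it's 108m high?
180√2521/2521 ≈ 3.585 m/s

z² = 105² + y²
z = √(105² + 108²) = 3√2521
dz/dt = y/z · dy/dt = 108/(3√2521) · 5 = 180√2521/2521 ≈ 3.585 m/s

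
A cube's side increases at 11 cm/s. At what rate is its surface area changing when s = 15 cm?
1980 cm²/s

A = 6s²
dA/dt = 12s · ds/dt = 12·15·11 = 1980 cm²/s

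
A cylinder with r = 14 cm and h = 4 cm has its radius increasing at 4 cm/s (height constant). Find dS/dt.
256π cm²/s

S = 2πrh + 2πr² (lateral + bases)
dS/dt = (2πh + 4πr)·dr/dt = (2π·4 + 4π·14)·4
= 256π cm²/s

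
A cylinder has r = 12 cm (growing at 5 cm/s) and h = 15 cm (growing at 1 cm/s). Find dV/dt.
1944π cm³/s

V = πr²h
dV/dt = 2πrh·dr/dt + πr²·dh/dt
= 2π(12)(15)(5) + π(12)²(1)
= 1944π cm³/s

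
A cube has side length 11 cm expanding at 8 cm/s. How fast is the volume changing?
2904 cm³/s

V = s³
dV/dt = 3s² · ds/dt = 3·11²·8 = 2904 cm³/s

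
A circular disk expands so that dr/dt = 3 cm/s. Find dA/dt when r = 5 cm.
30π cm²/s

A = πr²
dA/dt = 2πr · dr/dt = 2π(5)(3) = 30π cm²/s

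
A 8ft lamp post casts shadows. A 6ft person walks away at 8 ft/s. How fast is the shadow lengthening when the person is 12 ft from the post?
24 ft/s

By similar triangles: 8/(x+s) = 6/s
Solving: s = 6x/2
ds/dt = 6/2 · dx/dt = 3 · 8 = 24 ft/s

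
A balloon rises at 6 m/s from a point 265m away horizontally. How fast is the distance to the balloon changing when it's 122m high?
732√85109/85109 ≈ 2.509 m/s

z² = 265² + y²
z = √(265² + 122²) = √85109
dz/dt = y/z · dy/dt = 122/√85109 · 6 = 732√85109/85109 ≈ 2.509 m/s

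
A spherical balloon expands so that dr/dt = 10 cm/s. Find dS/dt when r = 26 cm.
2080π cm²/s

S = 4πr²
dS/dt = dS/dr · dr/dt = 8πr · 10
At r = 26: dS/dt = 2080π cm²/s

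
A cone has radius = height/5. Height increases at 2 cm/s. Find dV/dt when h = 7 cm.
98π/25 cm³/s

V = (1/3)π(h/5)²h = πh³/75
dV/dt = πh²/25 · 2
At h = 7: dV/dt = 98π/25 cm³/s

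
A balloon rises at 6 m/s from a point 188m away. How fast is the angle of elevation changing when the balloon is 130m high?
0.021591 rad/s

tan(θ) = y/188
sec²(θ) · dθ/dt = (1/188) · dy/dt
dθ/dt = cos²(θ)/188 · 6 = 188/(188² + 130²) · 6
dθ/dt = 0.021591 rad/s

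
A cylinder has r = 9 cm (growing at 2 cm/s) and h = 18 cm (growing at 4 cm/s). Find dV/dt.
972π cm³/s

V = πr²h
dV/dt = 2πrh·dr/dt + πr²·dh/dt
= 2π(9)(18)(2) + π(9)²(4)
= 972π cm³/s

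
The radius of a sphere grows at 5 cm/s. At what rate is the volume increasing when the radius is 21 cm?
8820π cm³/s

V = (4/3)πr³
dV/dt = dV/dr · dr/dt = 4πr² · 5
At r = 21: dV/dt = 8820π cm³/s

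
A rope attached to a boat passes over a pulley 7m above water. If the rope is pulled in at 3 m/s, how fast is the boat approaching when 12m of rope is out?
36√95/95 ≈ 3.694 m/s

rope² = x² + 7²
x = √(12² - 7²) = √95
dx/dt = (rope/x) · d(rope)/dt = (12/√95) · (-3) = -36√95/95 m/s
The boat approaches at 36√95/95 ≈ 3.694 m/s.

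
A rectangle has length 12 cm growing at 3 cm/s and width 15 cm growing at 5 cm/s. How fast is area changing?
105 cm²/s

A = lw
dA/dt = w·dl/dt + l·dw/dt = 15·3 + 12·5 = 105 cm²/s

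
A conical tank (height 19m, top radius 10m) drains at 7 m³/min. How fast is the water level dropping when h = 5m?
2527/(2500π) ≈ 0.3217 m/min

r/h = 10/19, so r = (10/19)h
V = (1/3)πr²h = (1/3)π((10/19)h)²h = (100/1083)πh³
dV/dh = (100/361)πh²
dh/dt = (dV/dt)/(dV/dh) = -7/((100/361)π·5²) = -2527/(2500π) m/min
The level is dropping at 2527/(2500π) ≈ 0.3217 m/min.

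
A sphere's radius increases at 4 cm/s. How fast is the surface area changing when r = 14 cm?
448π cm²/s

S = 4πr²
dS/dt = dS/dr · dr/dt = 8πr · 4
At r = 14: dS/dt = 448π cm²/s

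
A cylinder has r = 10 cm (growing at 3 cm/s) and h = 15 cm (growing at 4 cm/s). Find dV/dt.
1300π cm³/s

V = πr²h
dV/dt = 2πrh·dr/dt + πr²·dh/dt
= 2π(10)(15)(3) + π(10)²(4)
= 1300π cm³/s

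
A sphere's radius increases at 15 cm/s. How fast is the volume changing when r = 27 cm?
43740π cm³/s

V = (4/3)πr³
dV/dt = dV/dr · dr/dt = 4πr² · 15
At r = 27: dV/dt = 43740π cm³/s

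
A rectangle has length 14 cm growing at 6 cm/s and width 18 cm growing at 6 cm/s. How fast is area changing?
192 cm²/s

A = lw
dA/dt = w·dl/dt + l·dw/dt = 18·6 + 14·6 = 192 cm²/s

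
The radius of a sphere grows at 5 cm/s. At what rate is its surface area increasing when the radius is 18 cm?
720π cm²/s

S = 4πr²
dS/dt = dS/dr · dr/dt = 8πr · 5
At r = 18: dS/dt = 720π cm²/s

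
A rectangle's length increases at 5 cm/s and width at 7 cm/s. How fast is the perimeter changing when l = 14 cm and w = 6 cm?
24 cm/s

P = 2(l + w)
dP/dt = 2(dl/dt + dw/dt) = 2(5 + 7) = 24 cm/s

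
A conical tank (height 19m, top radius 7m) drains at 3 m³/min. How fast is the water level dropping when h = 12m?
361/(2352π) ≈ 0.04886 m/min

r/h = 7/19, so r = (7/19)h
V = (1/3)πr²h = (1/3)π((7/19)h)²h = (49/1083)πh³
dV/dh = (49/361)πh²
dh/dt = (dV/dt)/(dV/dh) = -3/((49/361)π·12²) = -361/(2352π) m/min
The level is dropping at 361/(2352π) ≈ 0.04886 m/min.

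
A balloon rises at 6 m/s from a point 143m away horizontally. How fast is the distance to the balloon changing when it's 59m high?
177√23930/11965 ≈ 2.288 m/s

z² = 143² + y²
z = √(143² + 59²) = √23930
dz/dt = y/z · dy/dt = 59/√23930 · 6 = 177√23930/11965 ≈ 2.288 m/s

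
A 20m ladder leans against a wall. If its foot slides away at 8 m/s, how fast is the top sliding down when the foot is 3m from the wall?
24√391/391 ≈ 1.214 m/s

x² + y² = 20²
2x·dx/dt + 2y·dy/dt = 0
dy/dt = -x/y · dx/dt = -3/√391 · 8 = -24√391/391 m/s
The top is descending at 24√391/391 ≈ 1.214 m/s.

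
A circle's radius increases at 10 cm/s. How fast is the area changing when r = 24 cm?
480π cm²/s

A = πr²
dA/dt = 2πr · dr/dt = 2π(24)(10) = 480π cm²/s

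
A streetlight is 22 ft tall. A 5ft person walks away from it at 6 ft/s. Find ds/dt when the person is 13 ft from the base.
30/17 ft/s

By similar triangles: 22/(x+s) = 5/s
Solving: s = 5x/17
ds/dt = 5/17 · dx/dt = 5/17 · 6 = 30/17 ft/s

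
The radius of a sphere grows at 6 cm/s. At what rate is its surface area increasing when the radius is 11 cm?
528π cm²/s

S = 4πr²
dS/dt = dS/dr · dr/dt = 8πr · 6
At r = 11: dS/dt = 528π cm²/s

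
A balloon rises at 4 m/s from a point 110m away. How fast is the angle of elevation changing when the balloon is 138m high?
0.014128 rad/s

tan(θ) = y/110
sec²(θ) · dθ/dt = (1/110) · dy/dt
dθ/dt = cos²(θ)/110 · 4 = 110/(110² + 138²) · 4
dθ/dt = 0.014128 rad/s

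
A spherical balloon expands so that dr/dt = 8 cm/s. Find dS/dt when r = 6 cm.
384π cm²/s

S = 4πr²
dS/dt = dS/dr · dr/dt = 8πr · 8
At r = 6: dS/dt = 384π cm²/s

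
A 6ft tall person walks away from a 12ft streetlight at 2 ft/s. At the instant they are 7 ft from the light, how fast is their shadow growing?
2 ft/s

By similar triangles: 12/(x+s) = 6/s
Solving: s = 6x/6
ds/dt = 6/6 · dx/dt = 1 · 2 = 2 ft/s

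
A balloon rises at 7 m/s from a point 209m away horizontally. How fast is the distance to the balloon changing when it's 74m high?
518√49157/49157 ≈ 2.336 m/s

z² = 209² + y²
z = √(209² + 74²) = √49157
dz/dt = y/z · dy/dt = 74/√49157 · 7 = 518√49157/49157 ≈ 2.336 m/s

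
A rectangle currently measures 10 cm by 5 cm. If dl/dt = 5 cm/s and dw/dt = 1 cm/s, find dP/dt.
12 cm/s

P = 2(l + w)
dP/dt = 2(dl/dt + dw/dt) = 2(5 + 1) = 12 cm/s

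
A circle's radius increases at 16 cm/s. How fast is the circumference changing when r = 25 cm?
32π cm/s

C = 2πr
dC/dt = 2π · dr/dt = 2π · 16 = 32π cm/s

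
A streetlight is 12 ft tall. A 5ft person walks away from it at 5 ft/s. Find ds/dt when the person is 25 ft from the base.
25/7 ft/s

By similar triangles: 12/(x+s) = 5/s
Solving: s = 5x/7
ds/dt = 5/7 · dx/dt = 5/7 · 5 = 25/7 ft/s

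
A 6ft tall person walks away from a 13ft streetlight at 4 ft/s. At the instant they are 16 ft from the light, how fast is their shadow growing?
24/7 ft/s

By similar triangles: 13/(x+s) = 6/s
Solving: s = 6x/7
ds/dt = 6/7 · dx/dt = 6/7 · 4 = 24/7 ft/s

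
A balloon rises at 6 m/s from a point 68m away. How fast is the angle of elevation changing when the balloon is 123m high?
0.020655 rad/s

tan(θ) = y/68
sec²(θ) · dθ/dt = (1/68) · dy/dt
dθ/dt = cos²(θ)/68 · 6 = 68/(68² + 123²) · 6
dθ/dt = 0.020655 rad/s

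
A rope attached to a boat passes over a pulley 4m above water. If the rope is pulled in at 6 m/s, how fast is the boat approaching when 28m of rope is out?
7√3/2 ≈ 6.062 m/s

rope² = x² + 4²
x = √(28² - 4²) = 16√3
dx/dt = (rope/x) · d(rope)/dt = (28/(16√3)) · (-6) = -7√3/2 m/s
The boat approaches at 7√3/2 ≈ 6.062 m/s.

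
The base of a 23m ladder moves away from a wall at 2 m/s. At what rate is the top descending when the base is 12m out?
24√385/385 ≈ 1.223 m/s

x² + y² = 23²
2x·dx/dt + 2y·dy/dt = 0
dy/dt = -x/y · dx/dt = -12/√385 · 2 = -24√385/385 m/s
The top is descending at 24√385/385 ≈ 1.223 m/s.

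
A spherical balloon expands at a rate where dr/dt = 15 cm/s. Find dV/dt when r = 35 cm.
73500π cm³/s

V = (4/3)πr³
dV/dt = dV/dr · dr/dt = 4πr² · 15
At r = 35: dV/dt = 73500π cm³/s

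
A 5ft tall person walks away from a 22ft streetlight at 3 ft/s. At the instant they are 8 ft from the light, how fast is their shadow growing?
15/17 ft/s

By similar triangles: 22/(x+s) = 5/s
Solving: s = 5x/17
ds/dt = 5/17 · dx/dt = 5/17 · 3 = 15/17 ft/s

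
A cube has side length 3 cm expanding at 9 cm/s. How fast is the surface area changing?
324 cm²/s

A = 6s²
dA/dt = 12s · ds/dt = 12·3·9 = 324 cm²/s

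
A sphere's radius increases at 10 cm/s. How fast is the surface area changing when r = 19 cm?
1520π cm²/s

S = 4πr²
dS/dt = dS/dr · dr/dt = 8πr · 10
At r = 19: dS/dt = 1520π cm²/s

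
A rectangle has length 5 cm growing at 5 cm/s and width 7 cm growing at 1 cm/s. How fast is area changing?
40 cm²/s

A = lw
dA/dt = w·dl/dt + l·dw/dt = 7·5 + 5·1 = 40 cm²/s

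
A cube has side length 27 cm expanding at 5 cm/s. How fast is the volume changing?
10935 cm³/s

V = s³
dV/dt = 3s² · ds/dt = 3·27²·5 = 10935 cm³/s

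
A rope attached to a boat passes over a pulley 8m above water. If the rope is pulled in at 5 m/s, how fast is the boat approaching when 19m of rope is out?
95√33/99 ≈ 5.512 m/s

rope² = x² + 8²
x = √(19² - 8²) = 3√33
dx/dt = (rope/x) · d(rope)/dt = (19/(3√33)) · (-5) = -95√33/99 m/s
The boat approaches at 95√33/99 ≈ 5.512 m/s.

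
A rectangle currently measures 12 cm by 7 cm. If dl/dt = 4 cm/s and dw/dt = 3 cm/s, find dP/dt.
14 cm/s

P = 2(l + w)
dP/dt = 2(dl/dt + dw/dt) = 2(4 + 3) = 14 cm/s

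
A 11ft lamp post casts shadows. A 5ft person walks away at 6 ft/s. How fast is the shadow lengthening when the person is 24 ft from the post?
5 ft/s

By similar triangles: 11/(x+s) = 5/s
Solving: s = 5x/6
ds/dt = 5/6 · dx/dt = 5/6 · 6 = 5 ft/s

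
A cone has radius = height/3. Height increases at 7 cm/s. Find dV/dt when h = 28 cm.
5488π/9 cm³/s

V = (1/3)π(h/3)²h = πh³/27
dV/dt = πh²/9 · 7
At h = 28: dV/dt = 5488π/9 cm³/s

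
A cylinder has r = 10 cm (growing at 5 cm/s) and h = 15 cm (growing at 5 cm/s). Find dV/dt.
2000π cm³/s

V = πr²h
dV/dt = 2πrh·dr/dt + πr²·dh/dt
= 2π(10)(15)(5) + π(10)²(5)
= 2000π cm³/s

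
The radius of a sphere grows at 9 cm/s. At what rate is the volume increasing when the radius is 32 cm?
36864π cm³/s

V = (4/3)πr³
dV/dt = dV/dr · dr/dt = 4πr² · 9
At r = 32: dV/dt = 36864π cm³/s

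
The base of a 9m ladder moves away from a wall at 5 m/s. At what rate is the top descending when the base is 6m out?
2√5 ≈ 4.472 m/s

x² + y² = 9²
2x·dx/dt + 2y·dy/dt = 0
dy/dt = -x/y · dx/dt = -6/(3√5) · 5 = -2√5 m/s
The top is descending at 2√5 ≈ 4.472 m/s.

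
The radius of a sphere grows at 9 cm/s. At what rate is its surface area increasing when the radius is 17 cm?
1224π cm²/s

S = 4πr²
dS/dt = dS/dr · dr/dt = 8πr · 9
At r = 17: dS/dt = 1224π cm²/s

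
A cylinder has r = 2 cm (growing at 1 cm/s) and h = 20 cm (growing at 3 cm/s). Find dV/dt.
92π cm³/s

V = πr²h
dV/dt = 2πrh·dr/dt + πr²·dh/dt
= 2π(2)(20)(1) + π(2)²(3)
= 92π cm³/s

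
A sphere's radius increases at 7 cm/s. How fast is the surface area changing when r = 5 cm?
280π cm²/s

S = 4πr²
dS/dt = dS/dr · dr/dt = 8πr · 7
At r = 5: dS/dt = 280π cm²/s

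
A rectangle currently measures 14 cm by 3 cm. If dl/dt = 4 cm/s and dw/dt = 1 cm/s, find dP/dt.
10 cm/s

P = 2(l + w)
dP/dt = 2(dl/dt + dw/dt) = 2(4 + 1) = 10 cm/s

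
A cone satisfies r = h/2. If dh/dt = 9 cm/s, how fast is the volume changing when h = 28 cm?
1764π cm³/s

V = (1/3)π(h/2)²h = πh³/12
dV/dt = πh²/4 · 9
At h = 28: dV/dt = 1764π cm³/s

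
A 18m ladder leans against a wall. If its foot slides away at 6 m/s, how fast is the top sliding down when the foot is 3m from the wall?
6√35/35 ≈ 1.014 m/s

x² + y² = 18²
2x·dx/dt + 2y·dy/dt = 0
dy/dt = -x/y · dx/dt = -3/(3√35) · 6 = -6√35/35 m/s
The top is descending at 6√35/35 ≈ 1.014 m/s.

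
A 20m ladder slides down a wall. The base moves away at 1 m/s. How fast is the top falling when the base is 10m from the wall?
√3/3 ≈ 0.5774 m/s

x² + y² = 20²
2x·dx/dt + 2y·dy/dt = 0
dy/dt = -x/y · dx/dt = -10/(10√3) · 1 = -√3/3 m/s
The top is descending at √3/3 ≈ 0.5774 m/s.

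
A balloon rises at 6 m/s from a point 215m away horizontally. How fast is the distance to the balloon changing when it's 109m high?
327√58106/29053 ≈ 2.713 m/s

z² = 215² + y²
z = √(215² + 109²) = √58106
dz/dt = y/z · dy/dt = 109/√58106 · 6 = 327√58106/29053 ≈ 2.713 m/s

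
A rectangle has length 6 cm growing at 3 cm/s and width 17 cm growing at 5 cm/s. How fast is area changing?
81 cm²/s

A = lw
dA/dt = w·dl/dt + l·dw/dt = 17·3 + 6·5 = 81 cm²/s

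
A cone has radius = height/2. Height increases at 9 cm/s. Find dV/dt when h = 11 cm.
1089π/4 cm³/s

V = (1/3)π(h/2)²h = πh³/12
dV/dt = πh²/4 · 9
At h = 11: dV/dt = 1089π/4 cm³/s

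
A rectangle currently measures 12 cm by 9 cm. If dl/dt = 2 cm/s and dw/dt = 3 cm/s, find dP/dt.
10 cm/s

P = 2(l + w)
dP/dt = 2(dl/dt + dw/dt) = 2(2 + 3) = 10 cm/s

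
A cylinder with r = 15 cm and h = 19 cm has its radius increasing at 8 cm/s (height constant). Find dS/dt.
784π cm²/s

S = 2πrh + 2πr² (lateral + bases)
dS/dt = (2πh + 4πr)·dr/dt = (2π·19 + 4π·15)·8
= 784π cm²/s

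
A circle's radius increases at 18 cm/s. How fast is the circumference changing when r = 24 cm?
36π cm/s

C = 2πr
dC/dt = 2π · dr/dt = 2π · 18 = 36π cm/s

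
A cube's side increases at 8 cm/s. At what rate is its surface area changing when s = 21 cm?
2016 cm²/s

A = 6s²
dA/dt = 12s · ds/dt = 12·21·8 = 2016 cm²/s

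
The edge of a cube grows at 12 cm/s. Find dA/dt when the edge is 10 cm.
1440 cm²/s

A = 6s²
dA/dt = 12s · ds/dt = 12·10·12 = 1440 cm²/s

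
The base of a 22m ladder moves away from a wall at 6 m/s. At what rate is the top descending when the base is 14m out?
7√2/2 ≈ 4.95 m/s

x² + y² = 22²
2x·dx/dt + 2y·dy/dt = 0
dy/dt = -x/y · dx/dt = -14/(12√2) · 6 = -7√2/2 m/s
The top is descending at 7√2/2 ≈ 4.95 m/s.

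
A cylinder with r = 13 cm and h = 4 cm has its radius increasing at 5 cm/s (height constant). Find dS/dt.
300π cm²/s

S = 2πrh + 2πr² (lateral + bases)
dS/dt = (2πh + 4πr)·dr/dt = (2π·4 + 4π·13)·5
= 300π cm²/s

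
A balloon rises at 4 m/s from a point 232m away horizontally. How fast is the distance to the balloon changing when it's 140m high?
140√4589/4589 ≈ 2.067 m/s

z² = 232² + y²
z = √(232² + 140²) = 4√4589
dz/dt = y/z · dy/dt = 140/(4√4589) · 4 = 140√4589/4589 ≈ 2.067 m/s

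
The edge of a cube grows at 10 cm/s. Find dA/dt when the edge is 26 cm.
3120 cm²/s

A = 6s²
dA/dt = 12s · ds/dt = 12·26·10 = 3120 cm²/s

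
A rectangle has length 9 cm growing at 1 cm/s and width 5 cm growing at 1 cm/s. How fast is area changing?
14 cm²/s

A = lw
dA/dt = w·dl/dt + l·dw/dt = 5·1 + 9·1 = 14 cm²/s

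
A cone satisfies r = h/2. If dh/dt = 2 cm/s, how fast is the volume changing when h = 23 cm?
529π/2 cm³/s

V = (1/3)π(h/2)²h = πh³/12
dV/dt = πh²/4 · 2
At h = 23: dV/dt = 529π/2 cm³/s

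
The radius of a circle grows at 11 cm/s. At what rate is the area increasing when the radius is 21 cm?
462π cm²/s

A = πr²
dA/dt = 2πr · dr/dt = 2π(21)(11) = 462π cm²/s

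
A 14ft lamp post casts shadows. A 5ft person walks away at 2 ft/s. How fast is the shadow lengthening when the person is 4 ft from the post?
10/9 ft/s

By similar triangles: 14/(x+s) = 5/s
Solving: s = 5x/9
ds/dt = 5/9 · dx/dt = 5/9 · 2 = 10/9 ft/s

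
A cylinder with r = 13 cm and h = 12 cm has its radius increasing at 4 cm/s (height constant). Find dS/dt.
304π cm²/s

S = 2πrh + 2πr² (lateral + bases)
dS/dt = (2πh + 4πr)·dr/dt = (2π·12 + 4π·13)·4
= 304π cm²/s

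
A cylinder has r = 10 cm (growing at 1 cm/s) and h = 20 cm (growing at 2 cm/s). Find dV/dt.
600π cm³/s

V = πr²h
dV/dt = 2πrh·dr/dt + πr²·dh/dt
= 2π(10)(20)(1) + π(10)²(2)
= 600π cm³/s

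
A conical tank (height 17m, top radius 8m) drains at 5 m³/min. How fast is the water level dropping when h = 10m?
289/(1280π) ≈ 0.07187 m/min

r/h = 8/17, so r = (8/17)h
V = (1/3)πr²h = (1/3)π((8/17)h)²h = (64/867)πh³
dV/dh = (64/289)πh²
dh/dt = (dV/dt)/(dV/dh) = -5/((64/289)π·10²) = -289/(1280π) m/min
The level is dropping at 289/(1280π) ≈ 0.07187 m/min.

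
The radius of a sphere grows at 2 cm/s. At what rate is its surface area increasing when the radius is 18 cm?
288π cm²/s

S = 4πr²
dS/dt = dS/dr · dr/dt = 8πr · 2
At r = 18: dS/dt = 288π cm²/s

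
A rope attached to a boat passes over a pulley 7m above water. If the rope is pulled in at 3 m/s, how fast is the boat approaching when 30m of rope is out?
90√851/851 ≈ 3.085 m/s

rope² = x² + 7²
x = √(30² - 7²) = √851
dx/dt = (rope/x) · d(rope)/dt = (30/√851) · (-3) = -90√851/851 m/s
The boat approaches at 90√851/851 ≈ 3.085 m/s.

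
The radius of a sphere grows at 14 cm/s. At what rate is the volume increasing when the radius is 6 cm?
2016π cm³/s

V = (4/3)πr³
dV/dt = dV/dr · dr/dt = 4πr² · 14
At r = 6: dV/dt = 2016π cm³/s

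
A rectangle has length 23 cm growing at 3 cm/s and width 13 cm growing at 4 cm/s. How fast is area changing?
131 cm²/s

A = lw
dA/dt = w·dl/dt + l·dw/dt = 13·3 + 23·4 = 131 cm²/s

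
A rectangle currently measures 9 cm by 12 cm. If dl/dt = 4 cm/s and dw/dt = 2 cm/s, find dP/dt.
12 cm/s

P = 2(l + w)
dP/dt = 2(dl/dt + dw/dt) = 2(4 + 2) = 12 cm/s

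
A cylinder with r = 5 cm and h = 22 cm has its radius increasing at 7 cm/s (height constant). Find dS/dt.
448π cm²/s

S = 2πrh + 2πr² (lateral + bases)
dS/dt = (2πh + 4πr)·dr/dt = (2π·22 + 4π·5)·7
= 448π cm²/s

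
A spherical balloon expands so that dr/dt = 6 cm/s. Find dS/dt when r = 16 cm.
768π cm²/s

S = 4πr²
dS/dt = dS/dr · dr/dt = 8πr · 6
At r = 16: dS/dt = 768π cm²/s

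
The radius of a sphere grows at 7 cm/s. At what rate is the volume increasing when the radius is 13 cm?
4732π cm³/s

V = (4/3)πr³
dV/dt = dV/dr · dr/dt = 4πr² · 7
At r = 13: dV/dt = 4732π cm³/s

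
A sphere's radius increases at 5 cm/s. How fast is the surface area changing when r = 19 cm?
760π cm²/s

S = 4πr²
dS/dt = dS/dr · dr/dt = 8πr · 5
At r = 19: dS/dt = 760π cm²/s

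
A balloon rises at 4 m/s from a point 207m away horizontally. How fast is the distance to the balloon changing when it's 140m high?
560√62449/62449 ≈ 2.241 m/s

z² = 207² + y²
z = √(207² + 140²) = √62449
dz/dt = y/z · dy/dt = 140/√62449 · 4 = 560√62449/62449 ≈ 2.241 m/s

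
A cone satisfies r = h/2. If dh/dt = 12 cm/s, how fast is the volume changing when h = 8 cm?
192π cm³/s

V = (1/3)π(h/2)²h = πh³/12
dV/dt = πh²/4 · 12
At h = 8: dV/dt = 192π cm³/s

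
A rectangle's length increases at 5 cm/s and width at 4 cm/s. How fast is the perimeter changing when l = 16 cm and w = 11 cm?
18 cm/s

P = 2(l + w)
dP/dt = 2(dl/dt + dw/dt) = 2(5 + 4) = 18 cm/s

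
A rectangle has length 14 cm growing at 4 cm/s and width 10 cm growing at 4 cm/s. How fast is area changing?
96 cm²/s

A = lw
dA/dt = w·dl/dt + l·dw/dt = 10·4 + 14·4 = 96 cm²/s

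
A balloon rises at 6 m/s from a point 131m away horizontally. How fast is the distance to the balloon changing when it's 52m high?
312√19865/19865 ≈ 2.214 m/s

z² = 131² + y²
z = √(131² + 52²) = √19865
dz/dt = y/z · dy/dt = 52/√19865 · 6 = 312√19865/19865 ≈ 2.214 m/s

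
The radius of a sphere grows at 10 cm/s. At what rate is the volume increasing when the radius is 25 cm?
25000π cm³/s

V = (4/3)πr³
dV/dt = dV/dr · dr/dt = 4πr² · 10
At r = 25: dV/dt = 25000π cm³/s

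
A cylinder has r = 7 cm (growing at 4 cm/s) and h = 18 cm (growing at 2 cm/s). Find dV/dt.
1106π cm³/s

V = πr²h
dV/dt = 2πrh·dr/dt + πr²·dh/dt
= 2π(7)(18)(4) + π(7)²(2)
= 1106π cm³/s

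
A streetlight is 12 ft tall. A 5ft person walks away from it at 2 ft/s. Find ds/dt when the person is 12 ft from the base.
10/7 ft/s

By similar triangles: 12/(x+s) = 5/s
Solving: s = 5x/7
ds/dt = 5/7 · dx/dt = 5/7 · 2 = 10/7 ft/s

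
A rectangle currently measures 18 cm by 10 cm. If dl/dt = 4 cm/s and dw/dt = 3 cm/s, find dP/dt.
14 cm/s

P = 2(l + w)
dP/dt = 2(dl/dt + dw/dt) = 2(4 + 3) = 14 cm/s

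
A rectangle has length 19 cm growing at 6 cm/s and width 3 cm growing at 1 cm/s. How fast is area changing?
37 cm²/s

A = lw
dA/dt = w·dl/dt + l·dw/dt = 3·6 + 19·1 = 37 cm²/s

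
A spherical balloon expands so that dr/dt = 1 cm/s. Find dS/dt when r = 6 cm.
48π cm²/s

S = 4πr²
dS/dt = dS/dr · dr/dt = 8πr · 1
At r = 6: dS/dt = 48π cm²/s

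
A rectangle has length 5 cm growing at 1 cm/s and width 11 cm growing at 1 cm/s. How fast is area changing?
16 cm²/s

A = lw
dA/dt = w·dl/dt + l·dw/dt = 11·1 + 5·1 = 16 cm²/s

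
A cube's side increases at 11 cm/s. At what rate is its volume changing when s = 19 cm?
11913 cm³/s

V = s³
dV/dt = 3s² · ds/dt = 3·19²·11 = 11913 cm³/s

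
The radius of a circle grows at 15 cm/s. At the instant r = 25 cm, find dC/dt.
30π cm/s

C = 2πr
dC/dt = 2π · dr/dt = 2π · 15 = 30π cm/s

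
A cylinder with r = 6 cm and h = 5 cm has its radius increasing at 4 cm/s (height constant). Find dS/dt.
136π cm²/s

S = 2πrh + 2πr² (lateral + bases)
dS/dt = (2πh + 4πr)·dr/dt = (2π·5 + 4π·6)·4
= 136π cm²/s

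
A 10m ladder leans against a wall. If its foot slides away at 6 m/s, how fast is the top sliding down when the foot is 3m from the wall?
18√91/91 ≈ 1.887 m/s

x² + y² = 10²
2x·dx/dt + 2y·dy/dt = 0
dy/dt = -x/y · dx/dt = -3/√91 · 6 = -18√91/91 m/s
The top is descending at 18√91/91 ≈ 1.887 m/s.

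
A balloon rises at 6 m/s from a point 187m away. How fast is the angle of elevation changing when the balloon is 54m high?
0.029616 rad/s

tan(θ) = y/187
sec²(θ) · dθ/dt = (1/187) · dy/dt
dθ/dt = cos²(θ)/187 · 6 = 187/(187² + 54²) · 6
dθ/dt = 0.029616 rad/s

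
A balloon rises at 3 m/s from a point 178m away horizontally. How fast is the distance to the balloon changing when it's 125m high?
375√47309/47309 ≈ 1.724 m/s

z² = 178² + y²
z = √(178² + 125²) = √47309
dz/dt = y/z · dy/dt = 125/√47309 · 3 = 375√47309/47309 ≈ 1.724 m/s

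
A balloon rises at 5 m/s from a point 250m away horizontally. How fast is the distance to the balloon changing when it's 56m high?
140√16409/16409 ≈ 1.093 m/s

z² = 250² + y²
z = √(250² + 56²) = 2√16409
dz/dt = y/z · dy/dt = 56/(2√16409) · 5 = 140√16409/16409 ≈ 1.093 m/s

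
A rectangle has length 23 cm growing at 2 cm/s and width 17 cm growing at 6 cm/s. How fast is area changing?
172 cm²/s

A = lw
dA/dt = w·dl/dt + l·dw/dt = 17·2 + 23·6 = 172 cm²/s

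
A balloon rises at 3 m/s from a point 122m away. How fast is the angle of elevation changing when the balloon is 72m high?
0.018238 rad/s

tan(θ) = y/122
sec²(θ) · dθ/dt = (1/122) · dy/dt
dθ/dt = cos²(θ)/122 · 3 = 122/(122² + 72²) · 3
dθ/dt = 0.018238 rad/s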